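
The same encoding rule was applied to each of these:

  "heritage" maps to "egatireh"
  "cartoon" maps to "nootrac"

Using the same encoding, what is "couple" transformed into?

elpuoc

The output letters match the input read backwards: heritage reversed is egatireh. The word is simply reversed.
For couple: reverse → elpuoc.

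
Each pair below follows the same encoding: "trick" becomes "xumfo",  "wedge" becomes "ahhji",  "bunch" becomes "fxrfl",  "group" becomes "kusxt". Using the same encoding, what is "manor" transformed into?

The shifts repeat in a cycle of length 2: positions 0,1,… shift by +4, +3, then the pattern repeats.
Applying it to manor: m+4=q, a+3=d, n+4=r, o+3=r, r+4=v.

qdrrv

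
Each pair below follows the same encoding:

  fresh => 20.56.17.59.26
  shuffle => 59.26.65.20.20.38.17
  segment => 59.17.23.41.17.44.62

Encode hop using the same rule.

Each letter becomes 3×(its alphabet position, a=1..z=26) + 2.
For hop: h=8→26, o=15→47, p=16→50.

26.47.50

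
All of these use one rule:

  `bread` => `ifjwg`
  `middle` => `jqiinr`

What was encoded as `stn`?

ion

The output letters match the input read backwards, each shifted +5: bread reversed is daerb. The word is reversed, then every letter is shifted forward by 5.
Decoding stn: shift back: s−5=n, t−5=o, n−5=i → noi; then reverse → ion.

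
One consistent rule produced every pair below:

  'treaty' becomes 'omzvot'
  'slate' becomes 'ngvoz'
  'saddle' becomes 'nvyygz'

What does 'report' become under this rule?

Compare letters: t→o is +21, r→m is +21, e→z is +21 — a constant shift. It's a constant shift of +21 (ROT21).
Applying it to report: r+21=m, e+21=z, p+21=k, o+21=j, r+21=m, t+21=o.

mzkjmo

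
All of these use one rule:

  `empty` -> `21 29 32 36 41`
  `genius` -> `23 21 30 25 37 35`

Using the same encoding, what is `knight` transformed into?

e is letter #5 and maps to 21: an offset of 16. Letters become their 1-based position plus 16 (so a→17, b→18, …).
On knight: k=11→27, n=14→30, i=9→25, g=7→23, h=8→24, t=20→36.

27 30 25 23 24 36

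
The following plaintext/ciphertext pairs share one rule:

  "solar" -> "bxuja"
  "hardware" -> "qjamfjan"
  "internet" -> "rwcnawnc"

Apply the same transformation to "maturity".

vjcdarch

Each letter is shifted forward by 9 in the alphabet (a Caesar shift of +9).
For maturity: m+9=v, a+9=j, t+9=c, u+9=d, r+9=a, i+9=r, t+9=c, y+9=h.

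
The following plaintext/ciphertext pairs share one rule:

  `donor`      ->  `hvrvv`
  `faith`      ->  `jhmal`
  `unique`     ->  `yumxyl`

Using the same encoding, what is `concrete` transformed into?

gvrjvlxl

Shifts by position in donor: pos 0: d→h (+4), pos 1: o→v (+7), pos 2: n→r (+4), pos 3: o→v (+7) — repeating every 2. A repeating key of period 2 is used — shifts +4, +7 over and over.
Applying it to concrete: c+4=g, o+7=v, n+4=r, c+7=j, r+4=v, e+7=l, t+4=x, e+7=l.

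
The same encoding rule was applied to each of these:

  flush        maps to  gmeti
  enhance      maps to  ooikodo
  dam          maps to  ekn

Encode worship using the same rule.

xystisq

The shift depends on letter class: consonant f→g is +1, but vowel u→e is +10. The rule splits by letter class: vowels +10, consonants +1.
On worship: w(cons)+1=x, o(vowel)+10=y, r(cons)+1=s, s(cons)+1=t, h(cons)+1=i, i(vowel)+10=s, p(cons)+1=q.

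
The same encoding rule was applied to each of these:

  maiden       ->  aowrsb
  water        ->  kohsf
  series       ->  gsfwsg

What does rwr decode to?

did

Each letter is shifted forward by 14 in the alphabet (a Caesar shift of +14).
Undoing it on rwr: r−14=d, w−14=i, r−14=d.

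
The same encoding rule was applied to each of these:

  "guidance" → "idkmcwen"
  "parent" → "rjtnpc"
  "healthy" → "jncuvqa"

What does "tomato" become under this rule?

vxojvx

A repeating key of period 2 is used — shifts +2, +9 over and over.
Applying it to tomato: t+2=v, o+9=x, m+2=o, a+9=j, t+2=v, o+9=x.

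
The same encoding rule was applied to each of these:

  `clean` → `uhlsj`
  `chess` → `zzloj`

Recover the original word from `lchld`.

The word is reversed, then every letter is shifted forward by 7.
Undoing it on lchld: shift back: l−7=e, c−7=v, h−7=a, l−7=e, d−7=w → evaew; then reverse → weave.

weave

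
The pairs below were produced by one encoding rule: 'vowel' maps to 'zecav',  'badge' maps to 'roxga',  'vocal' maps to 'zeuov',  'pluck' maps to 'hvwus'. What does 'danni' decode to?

v(21)→z(25) and o(14)→e(4) fit y≡3x+14 (mod 26); the inverse of 3 mod 26 is 9. Each letter's alphabet position (a=0..z=25) is mapped through 3·x+14 mod 26 — an affine cipher.
Undoing it on danni: d(3)→9·(3−14)≡5=f; a(0)→9·(0−14)≡4=e; n(13)→9·(13−14)≡17=r; n(13)→9·(13−14)≡17=r; i(8)→9·(8−14)≡24=y (all mod 26).

ferry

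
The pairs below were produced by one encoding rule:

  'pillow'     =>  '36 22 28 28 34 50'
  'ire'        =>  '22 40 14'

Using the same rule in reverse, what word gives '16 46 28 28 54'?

fully

p(#16)→36 and i(#9)→22: differences scale by 2, so n = 2·pos + 4. With a=1..z=26, the number is 2·pos + 4.
Decoding 16 46 28 28 54: 16→(16−4)÷2=6=f, 46→(46−4)÷2=21=u, 28→(28−4)÷2=12=l, 28→(28−4)÷2=12=l, 54→(54−4)÷2=25=y.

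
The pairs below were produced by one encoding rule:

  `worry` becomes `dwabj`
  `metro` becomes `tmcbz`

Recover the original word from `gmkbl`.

zebra

In worry: w→d is +7, o→w is +8, r→a is +9, r→b is +10 — the shift increases by 1 each position. Each letter shifts forward by (position + 7), i.e. 7, 8, 9, … — the shift grows by one for each successive letter.
Decoding gmkbl: g−7=z, m−8=e, k−9=b, b−10=r, l−11=a.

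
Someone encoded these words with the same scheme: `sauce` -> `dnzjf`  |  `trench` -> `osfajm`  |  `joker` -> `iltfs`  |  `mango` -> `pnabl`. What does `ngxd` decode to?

axis

s(18)→d(3) and a(0)→n(13) fit y≡11x+13 (mod 26); the inverse of 11 mod 26 is 19. This is an affine cipher: with a=0,…,z=25, each position x becomes (11x+13) mod 26.
Decoding ngxd: n(13)→19·(13−13)≡0=a; g(6)→19·(6−13)≡23=x; x(23)→19·(23−13)≡8=i; d(3)→19·(3−13)≡18=s (all mod 26).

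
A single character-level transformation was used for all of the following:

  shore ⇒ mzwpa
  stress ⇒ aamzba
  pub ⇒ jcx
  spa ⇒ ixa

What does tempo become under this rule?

wxumb

The output letters match the input read backwards, each shifted +8: shore reversed is erohs. The word is reversed, then every letter is shifted forward by 8.
On tempo: reverse → opmet; then shift: o+8=w, p+8=x, m+8=u, e+8=m, t+8=b.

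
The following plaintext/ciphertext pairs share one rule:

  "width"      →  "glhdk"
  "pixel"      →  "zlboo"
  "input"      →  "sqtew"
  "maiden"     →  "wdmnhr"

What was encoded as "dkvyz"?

throw

Shifts by position in width: pos 0: w→g (+10), pos 1: i→l (+3), pos 2: d→h (+4), pos 3: t→d (+10), pos 4: h→k (+3) — repeating every 3. The shifts repeat in a cycle of length 3: positions 0,1,… shift by +10, +3, +4, then the pattern repeats.
Decoding dkvyz: d−10=t, k−3=h, v−4=r, y−10=o, z−3=w.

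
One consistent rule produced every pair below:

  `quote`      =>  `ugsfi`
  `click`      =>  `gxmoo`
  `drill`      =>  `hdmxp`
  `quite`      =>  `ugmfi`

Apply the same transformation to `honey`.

larqc

Shifts by position in quote: pos 0: q→u (+4), pos 1: u→g (+12), pos 2: o→s (+4), pos 3: t→f (+12) — repeating every 2. It's a Vigenère-style cipher with numeric key [4,12]: position i shifts by key[i mod 2].
On honey: h+4=l, o+12=a, n+4=r, e+12=q, y+4=c.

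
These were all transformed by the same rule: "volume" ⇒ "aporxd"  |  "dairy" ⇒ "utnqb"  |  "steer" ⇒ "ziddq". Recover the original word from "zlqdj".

Treating letters as 0–25, the rule is x ↦ 9x + 19 (mod 26).
Undoing it on zlqdj: z(25)→3·(25−19)≡18=s; l(11)→3·(11−19)≡2=c; q(16)→3·(16−19)≡17=r; d(3)→3·(3−19)≡4=e; j(9)→3·(9−19)≡22=w (all mod 26).

screw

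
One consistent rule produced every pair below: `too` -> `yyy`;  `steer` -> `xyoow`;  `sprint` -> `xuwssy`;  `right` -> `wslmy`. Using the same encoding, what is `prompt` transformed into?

uwyruy

The shift depends on letter class: consonant t→y is +5, but vowel o→y is +10. Vowels shift forward by 10 and consonants shift forward by 5.
For prompt: p(cons)+5=u, r(cons)+5=w, o(vowel)+10=y, m(cons)+5=r, p(cons)+5=u, t(cons)+5=y.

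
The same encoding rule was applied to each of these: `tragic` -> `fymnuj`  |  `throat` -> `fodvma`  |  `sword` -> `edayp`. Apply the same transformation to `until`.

A repeating key of period 2 is used — shifts +12, +7 over and over.
For until: u+12=g, n+7=u, t+12=f, i+7=p, l+12=x.

gufpx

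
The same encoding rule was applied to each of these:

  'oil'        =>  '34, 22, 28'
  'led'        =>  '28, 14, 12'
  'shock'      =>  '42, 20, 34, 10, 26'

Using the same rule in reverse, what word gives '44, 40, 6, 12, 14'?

trade

o(#15)→34 and i(#9)→22: differences scale by 2, so n = 2·pos + 4. With a=1..z=26, the number is 2·pos + 4.
Reversing it on 44, 40, 6, 12, 14: 44→(44−4)÷2=20=t, 40→(40−4)÷2=18=r, 6→(6−4)÷2=1=a, 12→(12−4)÷2=4=d, 14→(14−4)÷2=5=e.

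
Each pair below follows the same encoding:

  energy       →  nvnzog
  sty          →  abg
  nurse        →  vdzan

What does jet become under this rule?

Two shifts are in play — +9 for a/e/i/o/u, +8 for every other letter.
On jet: j(cons)+8=r, e(vowel)+9=n, t(cons)+8=b.

rnb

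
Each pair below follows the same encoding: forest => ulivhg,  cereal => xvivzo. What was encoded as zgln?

atom

Each pair mirrors across the alphabet (f↔u, o↔l, r↔i): positions sum to 25. Letters are reflected about the middle of the alphabet (position → 25−position): Atbash.
Decoding zgln: z↔a, g↔t, l↔o, n↔m.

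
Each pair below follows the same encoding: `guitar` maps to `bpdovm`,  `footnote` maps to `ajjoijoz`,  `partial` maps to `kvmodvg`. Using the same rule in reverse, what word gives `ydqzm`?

diver

Compare letters: g→b is +21, u→p is +21, i→d is +21 — a constant shift. Every letter moves 21 places later in the alphabet, wrapping around z→a.
Decoding ydqzm: y−21=d, d−21=i, q−21=v, z−21=e, m−21=r.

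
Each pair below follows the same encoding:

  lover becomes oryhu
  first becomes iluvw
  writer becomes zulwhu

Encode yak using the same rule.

Compare letters: l→o is +3, o→r is +3, v→y is +3 — a constant shift. Every letter moves 3 places later in the alphabet, wrapping around z→a.
For yak: y+3=b, a+3=d, k+3=n.

bdn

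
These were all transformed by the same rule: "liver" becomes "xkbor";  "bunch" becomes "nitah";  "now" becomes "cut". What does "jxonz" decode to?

The output letters match the input read backwards, each shifted +6: liver reversed is revil. Read the word backwards and shift each letter +6.
Decoding jxonz: shift back: j−6=d, x−6=r, o−6=i, n−6=h, z−6=t → driht; then reverse → third.

third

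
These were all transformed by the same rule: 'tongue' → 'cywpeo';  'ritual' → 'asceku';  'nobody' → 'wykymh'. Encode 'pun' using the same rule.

yew

Vowels shift forward by 10 and consonants shift forward by 9.
For pun: p(cons)+9=y, u(vowel)+10=e, n(cons)+9=w.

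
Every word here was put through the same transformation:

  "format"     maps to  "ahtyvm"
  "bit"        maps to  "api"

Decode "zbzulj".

census

Two steps: reverse the string, then apply a Caesar shift of +7.
Reversing it on zbzulj: shift back: z−7=s, b−7=u, z−7=s, u−7=n, l−7=e, j−7=c → susnec; then reverse → census.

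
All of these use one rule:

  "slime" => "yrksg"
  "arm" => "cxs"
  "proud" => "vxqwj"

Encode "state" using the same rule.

yzczg

The shift depends on letter class: consonant s→y is +6, but vowel i→k is +2. The rule splits by letter class: vowels +2, consonants +6.
On state: s(cons)+6=y, t(cons)+6=z, a(vowel)+2=c, t(cons)+6=z, e(vowel)+2=g.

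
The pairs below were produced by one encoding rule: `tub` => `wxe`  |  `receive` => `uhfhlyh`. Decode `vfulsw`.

This is a Caesar cipher with shift 3.
Decoding vfulsw: v−3=s, f−3=c, u−3=r, l−3=i, s−3=p, w−3=t.

script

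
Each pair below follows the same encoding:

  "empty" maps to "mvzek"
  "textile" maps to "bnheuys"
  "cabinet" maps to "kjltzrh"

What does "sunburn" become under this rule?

adxmgeb

In empty: e→m is +8, m→v is +9, p→z is +10, t→e is +11 — the shift increases by 1 each position. Each letter shifts forward by (position + 8), i.e. 8, 9, 10, … — the shift grows by one for each successive letter.
Applying it to sunburn: s+8=a, u+9=d, n+10=x, b+11=m, u+12=g, r+13=e, n+14=b.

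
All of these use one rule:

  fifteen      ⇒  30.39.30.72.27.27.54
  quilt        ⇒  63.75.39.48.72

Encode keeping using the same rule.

f(#6)→30 and i(#9)→39: differences scale by 3, so n = 3·pos + 12. Each letter becomes 3×(its alphabet position, a=1..z=26) + 12.
On keeping: k=11→45, e=5→27, e=5→27, p=16→60, i=9→39, n=14→54, g=7→33.

45.27.27.60.39.54.33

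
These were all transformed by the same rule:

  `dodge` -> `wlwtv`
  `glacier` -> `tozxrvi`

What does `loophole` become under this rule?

Each pair mirrors across the alphabet (d↔w, o↔l, d↔w): positions sum to 25. This is the alphabet-reversal cipher (Atbash): a becomes z, b becomes y, etc.
Applying it to loophole: l↔o, o↔l, o↔l, p↔k, h↔s, o↔l, l↔o, e↔v.

ollkslov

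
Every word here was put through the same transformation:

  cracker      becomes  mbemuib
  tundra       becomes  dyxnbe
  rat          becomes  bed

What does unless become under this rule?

yxvicc

The shift depends on letter class: consonant c→m is +10, but vowel a→e is +4. Vowels shift forward by 4 and consonants shift forward by 10.
For unless: u(vowel)+4=y, n(cons)+10=x, l(cons)+10=v, e(vowel)+4=i, s(cons)+10=c, s(cons)+10=c.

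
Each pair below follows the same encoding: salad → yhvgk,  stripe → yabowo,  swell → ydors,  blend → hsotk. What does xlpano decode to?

It's a Vigenère-style cipher with numeric key [6,7,10]: position i shifts by key[i mod 3].
Undoing it on xlpano: x−6=r, l−7=e, p−10=f, a−6=u, n−7=g, o−10=e.

refuge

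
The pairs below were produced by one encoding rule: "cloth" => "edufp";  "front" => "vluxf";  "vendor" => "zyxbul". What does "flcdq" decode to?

c(2)→e(4) and l(11)→d(3) fit y≡23x+10 (mod 26); the inverse of 23 mod 26 is 17. Each letter's alphabet position (a=0..z=25) is mapped through 23·x+10 mod 26 — an affine cipher.
Reversing it on flcdq: f(5)→17·(5−10)≡19=t; l(11)→17·(11−10)≡17=r; c(2)→17·(2−10)≡20=u; d(3)→17·(3−10)≡11=l; q(16)→17·(16−10)≡24=y (all mod 26).

truly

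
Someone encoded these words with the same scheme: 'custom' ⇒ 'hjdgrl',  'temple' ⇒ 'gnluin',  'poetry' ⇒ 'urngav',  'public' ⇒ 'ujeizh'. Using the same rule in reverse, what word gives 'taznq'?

This is an affine cipher: with a=0,…,z=25, each position x becomes (3x+1) mod 26.
Decoding taznq: t(19)→9·(19−1)≡6=g; a(0)→9·(0−1)≡17=r; z(25)→9·(25−1)≡8=i; n(13)→9·(13−1)≡4=e; q(16)→9·(16−1)≡5=f (all mod 26).

grief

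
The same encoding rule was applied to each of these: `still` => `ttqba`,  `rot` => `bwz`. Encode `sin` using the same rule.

Two steps: reverse the string, then apply a Caesar shift of +8.
On sin: reverse → nis; then shift: n+8=v, i+8=q, s+8=a.

vqa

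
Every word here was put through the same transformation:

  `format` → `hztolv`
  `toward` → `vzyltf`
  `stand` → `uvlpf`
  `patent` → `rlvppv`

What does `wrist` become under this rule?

The shift depends on letter class: consonant f→h is +2, but vowel o→z is +11. The rule splits by letter class: vowels +11, consonants +2.
Applying it to wrist: w(cons)+2=y, r(cons)+2=t, i(vowel)+11=t, s(cons)+2=u, t(cons)+2=v.

yttuv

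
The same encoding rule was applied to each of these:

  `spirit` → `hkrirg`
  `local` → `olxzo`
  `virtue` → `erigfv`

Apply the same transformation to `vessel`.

Each pair mirrors across the alphabet (s↔h, p↔k, i↔r): positions sum to 25. Letters are reflected about the middle of the alphabet (position → 25−position): Atbash.
Applying it to vessel: v↔e, e↔v, s↔h, s↔h, e↔v, l↔o.

evhhvo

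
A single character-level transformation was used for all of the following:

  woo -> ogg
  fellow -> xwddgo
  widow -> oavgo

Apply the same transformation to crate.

ujslw

Compare letters: w→o is +18, o→g is +18, o→g is +18 — a constant shift. Each letter is shifted forward by 18 in the alphabet (a Caesar shift of +18).
For crate: c+18=u, r+18=j, a+18=s, t+18=l, e+18=w.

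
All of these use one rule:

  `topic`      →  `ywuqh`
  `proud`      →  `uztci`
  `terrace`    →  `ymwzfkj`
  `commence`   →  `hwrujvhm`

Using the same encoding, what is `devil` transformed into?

imaqq

A repeating key of period 2 is used — shifts +5, +8 over and over.
On devil: d+5=i, e+8=m, v+5=a, i+8=q, l+5=q.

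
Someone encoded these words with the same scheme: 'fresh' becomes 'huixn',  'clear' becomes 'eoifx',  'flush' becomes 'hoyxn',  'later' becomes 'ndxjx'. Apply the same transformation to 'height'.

jhmlna

Each letter shifts forward by (position + 2), i.e. 2, 3, 4, … — the shift grows by one for each successive letter.
Applying it to height: h+2=j, e+3=h, i+4=m, g+5=l, h+6=n, t+7=a.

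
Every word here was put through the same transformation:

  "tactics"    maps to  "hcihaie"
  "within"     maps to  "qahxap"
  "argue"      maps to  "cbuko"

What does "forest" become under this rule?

Each letter's alphabet position (a=0..z=25) is mapped through 3·x+2 mod 26 — an affine cipher.
Applying it to forest: f(5)→3·5+2≡17=r; o(14)→3·14+2≡18=s; r(17)→3·17+2≡1=b; e(4)→3·4+2≡14=o; s(18)→3·18+2≡4=e; t(19)→3·19+2≡7=h (all mod 26).

rsboeh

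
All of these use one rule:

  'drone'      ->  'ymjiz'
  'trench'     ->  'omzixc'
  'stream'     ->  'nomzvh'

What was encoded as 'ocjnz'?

those

Compare letters: d→y is +21, r→m is +21, o→j is +21 — a constant shift. Each letter is shifted forward by 21 in the alphabet (a Caesar shift of +21).
Decoding ocjnz: o−21=t, c−21=h, j−21=o, n−21=s, z−21=e.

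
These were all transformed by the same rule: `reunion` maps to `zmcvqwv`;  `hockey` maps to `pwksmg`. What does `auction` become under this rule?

Compare letters: r→z is +8, e→m is +8, u→c is +8 — a constant shift. It's a constant shift of +8 (ROT8).
For auction: a+8=i, u+8=c, c+8=k, t+8=b, i+8=q, o+8=w, n+8=v.

ickbqwv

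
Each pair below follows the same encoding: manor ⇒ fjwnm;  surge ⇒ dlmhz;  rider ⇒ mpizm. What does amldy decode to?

m(12)→f(5) and a(0)→j(9) fit y≡17x+9 (mod 26); the inverse of 17 mod 26 is 23. This is an affine cipher: with a=0,…,z=25, each position x becomes (17x+9) mod 26.
Decoding amldy: a(0)→23·(0−9)≡1=b; m(12)→23·(12−9)≡17=r; l(11)→23·(11−9)≡20=u; d(3)→23·(3−9)≡18=s; y(24)→23·(24−9)≡7=h (all mod 26).

brush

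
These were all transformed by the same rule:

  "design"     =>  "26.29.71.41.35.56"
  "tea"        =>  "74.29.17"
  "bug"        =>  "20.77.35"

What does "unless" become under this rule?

77.56.50.29.71.71

Each letter becomes 3×(its alphabet position, a=1..z=26) + 14.
For unless: u=21→77, n=14→56, l=12→50, e=5→29, s=19→71, s=19→71.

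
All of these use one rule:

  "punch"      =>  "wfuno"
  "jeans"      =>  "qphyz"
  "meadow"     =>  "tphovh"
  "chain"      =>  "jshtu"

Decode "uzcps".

Shifts by position in punch: pos 0: p→w (+7), pos 1: u→f (+11), pos 2: n→u (+7), pos 3: c→n (+11) — repeating every 2. The shifts repeat in a cycle of length 2: positions 0,1,… shift by +7, +11, then the pattern repeats.
Reversing it on uzcps: u−7=n, z−11=o, c−7=v, p−11=e, s−7=l.

novel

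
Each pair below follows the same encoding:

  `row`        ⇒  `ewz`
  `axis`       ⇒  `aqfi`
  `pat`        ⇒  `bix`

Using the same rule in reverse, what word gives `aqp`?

his

The output letters match the input read backwards, each shifted +8: row reversed is wor. The word is reversed, then every letter is shifted forward by 8.
Undoing it on aqp: shift back: a−8=s, q−8=i, p−8=h → sih; then reverse → his.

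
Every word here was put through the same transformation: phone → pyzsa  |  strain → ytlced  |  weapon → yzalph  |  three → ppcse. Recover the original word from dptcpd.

The output letters match the input read backwards, each shifted +11: phone reversed is enohp. Read the word backwards and shift each letter +11.
Decoding dptcpd: shift back: d−11=s, p−11=e, t−11=i, c−11=r, p−11=e, d−11=s → seires; then reverse → series.

series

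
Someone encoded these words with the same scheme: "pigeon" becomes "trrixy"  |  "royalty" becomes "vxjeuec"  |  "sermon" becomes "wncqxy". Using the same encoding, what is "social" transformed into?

wxnmjw

Shifts by position in pigeon: pos 0: p→t (+4), pos 1: i→r (+9), pos 2: g→r (+11), pos 3: e→i (+4), pos 4: o→x (+9), pos 5: n→y (+11) — repeating every 3. A repeating key of period 3 is used — shifts +4, +9, +11 over and over.
Applying it to social: s+4=w, o+9=x, c+11=n, i+4=m, a+9=j, l+11=w.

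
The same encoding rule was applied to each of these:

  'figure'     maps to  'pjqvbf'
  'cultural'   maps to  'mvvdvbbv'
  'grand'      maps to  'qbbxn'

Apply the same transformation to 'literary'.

vjdfbbbi

The shift depends on letter class: consonant f→p is +10, but vowel i→j is +1. Vowels shift forward by 1 and consonants shift forward by 10.
On literary: l(cons)+10=v, i(vowel)+1=j, t(cons)+10=d, e(vowel)+1=f, r(cons)+10=b, a(vowel)+1=b, r(cons)+10=b, y(cons)+10=i.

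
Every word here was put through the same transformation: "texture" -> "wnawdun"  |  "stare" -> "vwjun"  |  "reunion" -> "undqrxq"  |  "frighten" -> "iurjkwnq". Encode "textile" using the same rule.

The shift depends on letter class: consonant t→w is +3, but vowel e→n is +9. The rule splits by letter class: vowels +9, consonants +3.
Applying it to textile: t(cons)+3=w, e(vowel)+9=n, x(cons)+3=a, t(cons)+3=w, i(vowel)+9=r, l(cons)+3=o, e(vowel)+9=n.

wnawron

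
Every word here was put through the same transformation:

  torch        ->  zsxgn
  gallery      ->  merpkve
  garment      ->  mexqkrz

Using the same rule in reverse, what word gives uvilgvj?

orchard

It's a Vigenère-style cipher with numeric key [6,4]: position i shifts by key[i mod 2].
Decoding uvilgvj: u−6=o, v−4=r, i−6=c, l−4=h, g−6=a, v−4=r, j−6=d.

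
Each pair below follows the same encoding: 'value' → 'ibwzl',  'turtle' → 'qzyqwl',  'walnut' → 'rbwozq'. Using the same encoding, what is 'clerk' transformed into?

twlyn

v(21)→i(8) and a(0)→b(1) fit y≡9x+1 (mod 26); the inverse of 9 mod 26 is 3. This is an affine cipher: with a=0,…,z=25, each position x becomes (9x+1) mod 26.
On clerk: c(2)→9·2+1≡19=t; l(11)→9·11+1≡22=w; e(4)→9·4+1≡11=l; r(17)→9·17+1≡24=y; k(10)→9·10+1≡13=n (all mod 26).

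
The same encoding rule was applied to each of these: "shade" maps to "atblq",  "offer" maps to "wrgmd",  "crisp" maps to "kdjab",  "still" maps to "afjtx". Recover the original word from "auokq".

since

Shifts by position in shade: pos 0: s→a (+8), pos 1: h→t (+12), pos 2: a→b (+1), pos 3: d→l (+8), pos 4: e→q (+12) — repeating every 3. The shifts repeat in a cycle of length 3: positions 0,1,… shift by +8, +12, +1, then the pattern repeats.
Reversing it on auokq: a−8=s, u−12=i, o−1=n, k−8=c, q−12=e.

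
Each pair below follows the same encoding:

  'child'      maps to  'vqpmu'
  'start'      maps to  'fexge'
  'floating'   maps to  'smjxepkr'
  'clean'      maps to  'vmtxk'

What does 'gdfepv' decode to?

rustic

c(2)→v(21) and h(7)→q(16) fit y≡25x+23 (mod 26); the inverse of 25 mod 26 is 25. This is an affine cipher: with a=0,…,z=25, each position x becomes (25x+23) mod 26.
Decoding gdfepv: g(6)→25·(6−23)≡17=r; d(3)→25·(3−23)≡20=u; f(5)→25·(5−23)≡18=s; e(4)→25·(4−23)≡19=t; p(15)→25·(15−23)≡8=i; v(21)→25·(21−23)≡2=c (all mod 26).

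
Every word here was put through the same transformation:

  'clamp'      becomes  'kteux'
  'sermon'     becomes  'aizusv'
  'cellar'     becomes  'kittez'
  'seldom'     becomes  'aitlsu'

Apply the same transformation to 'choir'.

The shift depends on letter class: consonant c→k is +8, but vowel a→e is +4. Two shifts are in play — +4 for a/e/i/o/u, +8 for every other letter.
Applying it to choir: c(cons)+8=k, h(cons)+8=p, o(vowel)+4=s, i(vowel)+4=m, r(cons)+8=z.

kpsmz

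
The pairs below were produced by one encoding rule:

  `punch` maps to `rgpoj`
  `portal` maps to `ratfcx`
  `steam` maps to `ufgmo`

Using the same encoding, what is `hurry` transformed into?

Shifts by position in punch: pos 0: p→r (+2), pos 1: u→g (+12), pos 2: n→p (+2), pos 3: c→o (+12) — repeating every 2. A repeating key of period 2 is used — shifts +2, +12 over and over.
For hurry: h+2=j, u+12=g, r+2=t, r+12=d, y+2=a.

jgtda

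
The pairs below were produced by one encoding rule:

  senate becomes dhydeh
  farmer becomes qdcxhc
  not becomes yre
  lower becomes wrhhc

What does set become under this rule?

Vowels shift forward by 3 and consonants shift forward by 11.
Applying it to set: s(cons)+11=d, e(vowel)+3=h, t(cons)+11=e.

dhe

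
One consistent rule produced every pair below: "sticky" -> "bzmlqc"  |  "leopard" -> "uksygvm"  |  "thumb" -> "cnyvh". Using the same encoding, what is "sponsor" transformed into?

Shifts by position in sticky: pos 0: s→b (+9), pos 1: t→z (+6), pos 2: i→m (+4), pos 3: c→l (+9), pos 4: k→q (+6), pos 5: y→c (+4) — repeating every 3. It's a Vigenère-style cipher with numeric key [9,6,4]: position i shifts by key[i mod 3].
For sponsor: s+9=b, p+6=v, o+4=s, n+9=w, s+6=y, o+4=s, r+9=a.

bvswysa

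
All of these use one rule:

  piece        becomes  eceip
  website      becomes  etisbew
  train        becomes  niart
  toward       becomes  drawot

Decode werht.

The output letters match the input read backwards: piece reversed is eceip. It's just the letters in reverse order.
Undoing it on werht: then reverse → threw.

threw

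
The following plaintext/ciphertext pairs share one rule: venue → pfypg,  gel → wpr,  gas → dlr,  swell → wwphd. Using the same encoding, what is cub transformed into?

mfn

The output letters match the input read backwards, each shifted +11: venue reversed is eunev. Two steps: reverse the string, then apply a Caesar shift of +11.
Applying it to cub: reverse → buc; then shift: b+11=m, u+11=f, c+11=n.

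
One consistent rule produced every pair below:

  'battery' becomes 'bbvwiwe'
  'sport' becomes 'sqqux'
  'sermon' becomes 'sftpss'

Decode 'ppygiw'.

In battery: b→b is +0, a→b is +1, t→v is +2, t→w is +3 — the shift increases by 1 each position. Each letter shifts forward by its position index (0, 1, 2, …) — the shift grows by one for each successive letter.
Undoing it on ppygiw: p−0=p, p−1=o, y−2=w, g−3=d, i−4=e, w−5=r.

powder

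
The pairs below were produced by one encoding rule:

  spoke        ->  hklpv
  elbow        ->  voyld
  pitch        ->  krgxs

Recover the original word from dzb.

way

Letters are reflected about the middle of the alphabet (position → 25−position): Atbash.
Decoding dzb: d↔w, z↔a, b↔y.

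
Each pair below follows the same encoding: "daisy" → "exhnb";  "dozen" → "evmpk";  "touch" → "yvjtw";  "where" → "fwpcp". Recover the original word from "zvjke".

d(3)→e(4) and a(0)→x(23) fit y≡11x+23 (mod 26); the inverse of 11 mod 26 is 19. This is an affine cipher: with a=0,…,z=25, each position x becomes (11x+23) mod 26.
Undoing it on zvjke: z(25)→19·(25−23)≡12=m; v(21)→19·(21−23)≡14=o; j(9)→19·(9−23)≡20=u; k(10)→19·(10−23)≡13=n; e(4)→19·(4−23)≡3=d (all mod 26).

mound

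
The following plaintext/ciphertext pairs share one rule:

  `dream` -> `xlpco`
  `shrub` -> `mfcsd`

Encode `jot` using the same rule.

ezu

The output letters match the input read backwards, each shifted +11: dream reversed is maerd. Two steps: reverse the string, then apply a Caesar shift of +11.
On jot: reverse → toj; then shift: t+11=e, o+11=z, j+11=u.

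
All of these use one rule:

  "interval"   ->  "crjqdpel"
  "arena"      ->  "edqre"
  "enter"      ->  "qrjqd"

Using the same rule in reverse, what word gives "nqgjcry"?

This is an affine cipher: with a=0,…,z=25, each position x becomes (3x+4) mod 26.
Reversing it on nqgjcry: n(13)→9·(13−4)≡3=d; q(16)→9·(16−4)≡4=e; g(6)→9·(6−4)≡18=s; j(9)→9·(9−4)≡19=t; c(2)→9·(2−4)≡8=i; r(17)→9·(17−4)≡13=n; y(24)→9·(24−4)≡24=y (all mod 26).

destiny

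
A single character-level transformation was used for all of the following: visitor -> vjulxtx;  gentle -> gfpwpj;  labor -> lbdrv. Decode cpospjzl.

In visitor: v→v is +0, i→j is +1, s→u is +2, i→l is +3 — the shift increases by 1 each position. The shift increases by 1 at each position, starting from +0: 0, 1, 2, ….
Reversing it on cpospjzl: c−0=c, p−1=o, o−2=m, s−3=p, p−4=l, j−5=e, z−6=t, l−7=e.

complete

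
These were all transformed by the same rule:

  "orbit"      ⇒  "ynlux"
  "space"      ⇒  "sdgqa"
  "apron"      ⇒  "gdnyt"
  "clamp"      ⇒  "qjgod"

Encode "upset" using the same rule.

cdsax

o(14)→y(24) and r(17)→n(13) fit y≡5x+6 (mod 26); the inverse of 5 mod 26 is 21. Each letter's alphabet position (a=0..z=25) is mapped through 5·x+6 mod 26 — an affine cipher.
For upset: u(20)→5·20+6≡2=c; p(15)→5·15+6≡3=d; s(18)→5·18+6≡18=s; e(4)→5·4+6≡0=a; t(19)→5·19+6≡23=x (all mod 26).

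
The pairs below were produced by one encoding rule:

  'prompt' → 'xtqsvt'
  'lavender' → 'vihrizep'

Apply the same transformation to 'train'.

rmevx

Read the word backwards and shift each letter +4.
For train: reverse → niart; then shift: n+4=r, i+4=m, a+4=e, r+4=v, t+4=x.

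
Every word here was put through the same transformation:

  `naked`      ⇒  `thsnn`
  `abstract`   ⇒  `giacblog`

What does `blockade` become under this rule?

hswlulpr

In naked: n→t is +6, a→h is +7, k→s is +8, e→n is +9 — the shift increases by 1 each position. The shift increases by 1 at each position, starting from +6: 6, 7, 8, ….
On blockade: b+6=h, l+7=s, o+8=w, c+9=l, k+10=u, a+11=l, d+12=p, e+13=r.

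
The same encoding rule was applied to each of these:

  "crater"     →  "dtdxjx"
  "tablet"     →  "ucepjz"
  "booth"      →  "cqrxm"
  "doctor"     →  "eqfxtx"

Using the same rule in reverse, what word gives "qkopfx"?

pillar

Letter i (0-indexed) is shifted by i+1, so successive shifts are 1, 2, 3, ….
Reversing it on qkopfx: q−1=p, k−2=i, o−3=l, p−4=l, f−5=a, x−6=r.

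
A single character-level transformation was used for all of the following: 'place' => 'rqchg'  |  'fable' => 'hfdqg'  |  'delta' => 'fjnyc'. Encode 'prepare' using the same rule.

Shifts by position in place: pos 0: p→r (+2), pos 1: l→q (+5), pos 2: a→c (+2), pos 3: c→h (+5) — repeating every 2. The shifts repeat in a cycle of length 2: positions 0,1,… shift by +2, +5, then the pattern repeats.
On prepare: p+2=r, r+5=w, e+2=g, p+5=u, a+2=c, r+5=w, e+2=g.

rwgucwg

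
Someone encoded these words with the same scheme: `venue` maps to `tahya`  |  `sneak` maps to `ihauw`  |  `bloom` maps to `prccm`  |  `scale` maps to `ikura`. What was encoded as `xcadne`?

poetry

v(21)→t(19) and e(4)→a(0) fit y≡21x+20 (mod 26); the inverse of 21 mod 26 is 5. Treating letters as 0–25, the rule is x ↦ 21x + 20 (mod 26).
Undoing it on xcadne: x(23)→5·(23−20)≡15=p; c(2)→5·(2−20)≡14=o; a(0)→5·(0−20)≡4=e; d(3)→5·(3−20)≡19=t; n(13)→5·(13−20)≡17=r; e(4)→5·(4−20)≡24=y (all mod 26).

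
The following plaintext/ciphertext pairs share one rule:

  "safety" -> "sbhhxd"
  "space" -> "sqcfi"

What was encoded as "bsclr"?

In safety: s→s is +0, a→b is +1, f→h is +2, e→h is +3 — the shift increases by 1 each position. Each letter shifts forward by its position index (0, 1, 2, …) — the shift grows by one for each successive letter.
Reversing it on bsclr: b−0=b, s−1=r, c−2=a, l−3=i, r−4=n.

brain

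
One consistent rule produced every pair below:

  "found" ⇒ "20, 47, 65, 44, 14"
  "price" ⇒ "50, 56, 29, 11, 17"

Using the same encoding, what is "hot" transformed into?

26, 47, 62

f(#6)→20 and o(#15)→47: differences scale by 3, so n = 3·pos + 2. With a=1..z=26, the number is 3·pos + 2.
Applying it to hot: h=8→26, o=15→47, t=20→62.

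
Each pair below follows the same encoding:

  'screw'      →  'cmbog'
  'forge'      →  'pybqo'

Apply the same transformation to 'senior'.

Every letter moves 10 places later in the alphabet, wrapping around z→a.
For senior: s+10=c, e+10=o, n+10=x, i+10=s, o+10=y, r+10=b.

coxsyb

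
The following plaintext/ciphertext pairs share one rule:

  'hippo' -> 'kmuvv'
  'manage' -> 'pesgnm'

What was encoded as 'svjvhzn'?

prepare

In hippo: h→k is +3, i→m is +4, p→u is +5, p→v is +6 — the shift increases by 1 each position. Each letter shifts forward by (position + 3), i.e. 3, 4, 5, … — the shift grows by one for each successive letter.
Undoing it on svjvhzn: s−3=p, v−4=r, j−5=e, v−6=p, h−7=a, z−8=r, n−9=e.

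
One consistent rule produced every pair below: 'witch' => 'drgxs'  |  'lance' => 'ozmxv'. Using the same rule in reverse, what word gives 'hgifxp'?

Each pair mirrors across the alphabet (w↔d, i↔r, t↔g): positions sum to 25. This is the alphabet-reversal cipher (Atbash): a becomes z, b becomes y, etc.
Reversing it on hgifxp: h↔s, g↔t, i↔r, f↔u, x↔c, p↔k.

struck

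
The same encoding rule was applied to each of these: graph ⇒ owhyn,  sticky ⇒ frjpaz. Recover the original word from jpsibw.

The output letters match the input read backwards, each shifted +7: graph reversed is hparg. The word is reversed, then every letter is shifted forward by 7.
Reversing it on jpsibw: shift back: j−7=c, p−7=i, s−7=l, i−7=b, b−7=u, w−7=p → cilbup; then reverse → public.

public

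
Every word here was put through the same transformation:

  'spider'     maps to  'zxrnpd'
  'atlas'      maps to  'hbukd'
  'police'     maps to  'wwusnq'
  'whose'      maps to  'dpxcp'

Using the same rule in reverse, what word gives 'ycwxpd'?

The shift increases by 1 at each position, starting from +7: 7, 8, 9, ….
Reversing it on ycwxpd: y−7=r, c−8=u, w−9=n, x−10=n, p−11=e, d−12=r.

runner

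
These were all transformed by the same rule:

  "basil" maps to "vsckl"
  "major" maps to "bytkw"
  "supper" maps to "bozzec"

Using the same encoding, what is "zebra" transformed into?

The output letters match the input read backwards, each shifted +10: basil reversed is lisab. The word is reversed, then every letter is shifted forward by 10.
For zebra: reverse → arbez; then shift: a+10=k, r+10=b, b+10=l, e+10=o, z+10=j.

kbloj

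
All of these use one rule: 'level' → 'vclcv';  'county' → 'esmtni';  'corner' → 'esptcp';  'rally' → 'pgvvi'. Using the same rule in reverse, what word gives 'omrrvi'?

supply

Each letter's alphabet position (a=0..z=25) is mapped through 25·x+6 mod 26 — an affine cipher.
Decoding omrrvi: o(14)→25·(14−6)≡18=s; m(12)→25·(12−6)≡20=u; r(17)→25·(17−6)≡15=p; r(17)→25·(17−6)≡15=p; v(21)→25·(21−6)≡11=l; i(8)→25·(8−6)≡24=y (all mod 26).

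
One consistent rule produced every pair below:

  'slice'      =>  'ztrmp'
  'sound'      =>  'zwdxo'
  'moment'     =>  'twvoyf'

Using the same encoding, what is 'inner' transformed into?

Letter i (0-indexed) is shifted by i+7, so successive shifts are 7, 8, 9, ….
On inner: i+7=p, n+8=v, n+9=w, e+10=o, r+11=c.

pvwoc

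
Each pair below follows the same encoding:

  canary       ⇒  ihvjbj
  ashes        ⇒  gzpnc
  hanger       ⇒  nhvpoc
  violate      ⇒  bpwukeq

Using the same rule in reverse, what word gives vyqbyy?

prison

Each letter shifts forward by (position + 6), i.e. 6, 7, 8, … — the shift grows by one for each successive letter.
Undoing it on vyqbyy: v−6=p, y−7=r, q−8=i, b−9=s, y−10=o, y−11=n.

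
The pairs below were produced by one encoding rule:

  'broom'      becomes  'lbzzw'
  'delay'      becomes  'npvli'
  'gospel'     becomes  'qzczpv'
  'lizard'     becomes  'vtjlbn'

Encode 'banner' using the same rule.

The shift depends on letter class: consonant b→l is +10, but vowel o→z is +11. Vowels shift forward by 11 and consonants shift forward by 10.
On banner: b(cons)+10=l, a(vowel)+11=l, n(cons)+10=x, n(cons)+10=x, e(vowel)+11=p, r(cons)+10=b.

llxxpb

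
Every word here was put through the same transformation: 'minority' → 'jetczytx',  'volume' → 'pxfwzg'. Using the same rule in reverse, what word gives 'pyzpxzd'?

The output letters match the input read backwards, each shifted +11: minority reversed is ytironim. The word is reversed, then every letter is shifted forward by 11.
Undoing it on pyzpxzd: shift back: p−11=e, y−11=n, z−11=o, p−11=e, x−11=m, z−11=o, d−11=s → enoemos; then reverse → someone.

someone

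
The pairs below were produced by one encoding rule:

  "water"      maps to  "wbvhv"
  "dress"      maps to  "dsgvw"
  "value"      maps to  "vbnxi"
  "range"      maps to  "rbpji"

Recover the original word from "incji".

In water: w→w is +0, a→b is +1, t→v is +2, e→h is +3 — the shift increases by 1 each position. The shift increases by 1 at each position, starting from +0: 0, 1, 2, ….
Reversing it on incji: i−0=i, n−1=m, c−2=a, j−3=g, i−4=e.

image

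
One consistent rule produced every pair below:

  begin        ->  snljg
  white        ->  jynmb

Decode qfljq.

The output letters match the input read backwards, each shifted +5: begin reversed is nigeb. Two steps: reverse the string, then apply a Caesar shift of +5.
Undoing it on qfljq: shift back: q−5=l, f−5=a, l−5=g, j−5=e, q−5=l → lagel; then reverse → legal.

legal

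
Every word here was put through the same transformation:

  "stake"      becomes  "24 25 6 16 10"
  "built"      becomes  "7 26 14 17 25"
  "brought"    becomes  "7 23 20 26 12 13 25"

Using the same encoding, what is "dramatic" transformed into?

9 23 6 18 6 25 14 8

s is letter #19 and maps to 24: an offset of 5. Each letter is replaced by its alphabet position (a=1..z=26) + 5.
Applying it to dramatic: d=4→9, r=18→23, a=1→6, m=13→18, a=1→6, t=20→25, i=9→14, c=3→8.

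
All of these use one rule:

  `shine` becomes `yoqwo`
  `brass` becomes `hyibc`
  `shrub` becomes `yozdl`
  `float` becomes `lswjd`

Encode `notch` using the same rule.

tvblr

Letter i (0-indexed) is shifted by i+6, so successive shifts are 6, 7, 8, ….
On notch: n+6=t, o+7=v, t+8=b, c+9=l, h+10=r.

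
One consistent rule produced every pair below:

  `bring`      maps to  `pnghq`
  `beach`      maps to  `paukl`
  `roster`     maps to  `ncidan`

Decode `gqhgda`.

b(1)→p(15) and r(17)→n(13) fit y≡21x+20 (mod 26); the inverse of 21 mod 26 is 5. Each letter's alphabet position (a=0..z=25) is mapped through 21·x+20 mod 26 — an affine cipher.
Undoing it on gqhgda: g(6)→5·(6−20)≡8=i; q(16)→5·(16−20)≡6=g; h(7)→5·(7−20)≡13=n; g(6)→5·(6−20)≡8=i; d(3)→5·(3−20)≡19=t; a(0)→5·(0−20)≡4=e (all mod 26).

ignite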